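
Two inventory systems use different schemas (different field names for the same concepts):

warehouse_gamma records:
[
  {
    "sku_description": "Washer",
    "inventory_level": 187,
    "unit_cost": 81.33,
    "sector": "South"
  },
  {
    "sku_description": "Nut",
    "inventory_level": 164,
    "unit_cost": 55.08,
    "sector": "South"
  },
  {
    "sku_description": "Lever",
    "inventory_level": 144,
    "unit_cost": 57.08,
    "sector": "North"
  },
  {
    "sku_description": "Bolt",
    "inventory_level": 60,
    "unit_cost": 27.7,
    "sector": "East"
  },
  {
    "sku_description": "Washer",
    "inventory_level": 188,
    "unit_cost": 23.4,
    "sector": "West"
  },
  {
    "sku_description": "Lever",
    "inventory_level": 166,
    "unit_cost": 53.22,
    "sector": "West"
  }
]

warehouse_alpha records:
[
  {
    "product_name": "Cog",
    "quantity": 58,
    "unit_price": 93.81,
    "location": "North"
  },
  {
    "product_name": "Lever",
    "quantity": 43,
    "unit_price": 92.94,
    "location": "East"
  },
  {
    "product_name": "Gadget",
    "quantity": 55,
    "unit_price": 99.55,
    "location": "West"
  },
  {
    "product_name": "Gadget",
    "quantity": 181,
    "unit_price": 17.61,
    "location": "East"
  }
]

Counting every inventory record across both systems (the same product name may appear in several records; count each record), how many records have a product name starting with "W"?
2

Schema mapping: "sku_description" (warehouse_gamma) = "product_name" (warehouse_alpha) = product name

Records with product name starting with "W" in warehouse_gamma: 2
Records with product name starting with "W" in warehouse_alpha: 0

Total: 2 + 0 = 2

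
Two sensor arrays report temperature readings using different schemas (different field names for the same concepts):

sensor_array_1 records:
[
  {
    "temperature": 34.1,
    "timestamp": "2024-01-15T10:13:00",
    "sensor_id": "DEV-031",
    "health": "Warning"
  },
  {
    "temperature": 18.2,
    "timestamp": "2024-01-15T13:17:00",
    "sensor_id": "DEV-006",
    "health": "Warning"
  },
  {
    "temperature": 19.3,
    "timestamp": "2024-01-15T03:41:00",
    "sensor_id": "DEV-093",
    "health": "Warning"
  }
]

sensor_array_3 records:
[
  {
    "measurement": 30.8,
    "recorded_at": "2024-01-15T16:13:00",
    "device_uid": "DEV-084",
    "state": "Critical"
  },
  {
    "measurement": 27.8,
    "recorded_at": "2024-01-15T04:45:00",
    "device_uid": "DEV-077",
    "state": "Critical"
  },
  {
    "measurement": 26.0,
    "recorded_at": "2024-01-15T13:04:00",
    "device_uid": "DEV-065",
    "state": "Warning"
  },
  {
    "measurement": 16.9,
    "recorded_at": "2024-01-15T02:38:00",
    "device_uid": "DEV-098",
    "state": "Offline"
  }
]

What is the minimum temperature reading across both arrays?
16.9

Schema mapping: "temperature" (sensor_array_1) = "measurement" (sensor_array_3) = temperature reading

Minimum in sensor_array_1: 18.2
Minimum in sensor_array_3: 16.9

Overall minimum: min(18.2, 16.9) = 16.9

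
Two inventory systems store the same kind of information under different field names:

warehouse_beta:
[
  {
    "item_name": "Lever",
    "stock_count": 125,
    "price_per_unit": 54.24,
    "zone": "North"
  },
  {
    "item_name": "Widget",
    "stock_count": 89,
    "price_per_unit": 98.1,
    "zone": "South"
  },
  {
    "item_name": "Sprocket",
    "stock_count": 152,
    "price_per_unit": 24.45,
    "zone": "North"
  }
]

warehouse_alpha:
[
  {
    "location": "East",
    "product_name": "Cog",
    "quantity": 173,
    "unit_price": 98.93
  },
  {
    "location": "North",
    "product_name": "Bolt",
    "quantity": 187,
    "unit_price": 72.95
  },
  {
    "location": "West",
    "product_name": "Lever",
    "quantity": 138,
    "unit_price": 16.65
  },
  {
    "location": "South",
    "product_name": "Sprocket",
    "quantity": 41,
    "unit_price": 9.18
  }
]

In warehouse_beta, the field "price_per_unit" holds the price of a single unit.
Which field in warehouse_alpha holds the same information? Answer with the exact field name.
unit_price

In warehouse_beta, "price_per_unit" holds the price of a single unit.
The fields in warehouse_alpha are: "location", "product_name", "quantity", "unit_price".
"unit_price" is the match: the name refers to the same concept and its values are decimal currency amounts (e.g. 98.93, 72.95).
The other fields ("location", "product_name", "quantity") hold different kinds of data.

So "price_per_unit" in warehouse_beta corresponds to "unit_price" in warehouse_alpha.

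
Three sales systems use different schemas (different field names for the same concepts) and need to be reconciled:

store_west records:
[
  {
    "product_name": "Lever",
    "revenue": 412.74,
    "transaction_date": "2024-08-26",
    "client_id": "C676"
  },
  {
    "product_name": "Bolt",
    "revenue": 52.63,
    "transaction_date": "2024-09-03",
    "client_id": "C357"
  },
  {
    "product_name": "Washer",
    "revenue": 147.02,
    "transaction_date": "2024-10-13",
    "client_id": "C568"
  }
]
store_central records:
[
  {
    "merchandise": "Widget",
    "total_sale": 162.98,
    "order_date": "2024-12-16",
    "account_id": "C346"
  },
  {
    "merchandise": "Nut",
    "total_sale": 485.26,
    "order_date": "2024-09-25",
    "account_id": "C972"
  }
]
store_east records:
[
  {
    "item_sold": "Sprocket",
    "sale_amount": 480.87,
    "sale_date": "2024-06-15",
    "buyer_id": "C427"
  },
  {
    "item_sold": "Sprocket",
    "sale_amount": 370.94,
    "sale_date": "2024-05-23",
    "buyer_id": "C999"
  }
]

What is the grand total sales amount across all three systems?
2112.44

Schema reconciliation - all amount fields map to sale amount:

store_west (revenue): 612.39
store_central (total_sale): 648.24
store_east (sale_amount): 851.81

Grand total: 2112.44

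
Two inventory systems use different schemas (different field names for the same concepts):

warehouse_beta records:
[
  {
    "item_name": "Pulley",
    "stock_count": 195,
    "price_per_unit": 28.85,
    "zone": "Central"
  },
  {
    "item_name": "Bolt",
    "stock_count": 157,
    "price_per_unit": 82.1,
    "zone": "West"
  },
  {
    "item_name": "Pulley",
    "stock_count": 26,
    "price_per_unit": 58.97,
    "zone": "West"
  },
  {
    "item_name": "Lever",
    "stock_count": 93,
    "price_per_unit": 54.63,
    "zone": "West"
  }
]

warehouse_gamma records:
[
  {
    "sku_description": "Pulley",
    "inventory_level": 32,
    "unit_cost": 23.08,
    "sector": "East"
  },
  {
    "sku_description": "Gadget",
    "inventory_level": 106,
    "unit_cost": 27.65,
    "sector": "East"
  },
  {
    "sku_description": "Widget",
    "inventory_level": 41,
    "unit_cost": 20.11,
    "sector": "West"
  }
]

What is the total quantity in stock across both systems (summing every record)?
650

To reconcile these schemas, identify the field holding the quantity in stock in each system:
1. In warehouse_beta it is "stock_count"
2. In warehouse_gamma it is "inventory_level"

From warehouse_beta: 195 + 157 + 26 + 93 = 471
From warehouse_gamma: 32 + 106 + 41 = 179

Total: 471 + 179 = 650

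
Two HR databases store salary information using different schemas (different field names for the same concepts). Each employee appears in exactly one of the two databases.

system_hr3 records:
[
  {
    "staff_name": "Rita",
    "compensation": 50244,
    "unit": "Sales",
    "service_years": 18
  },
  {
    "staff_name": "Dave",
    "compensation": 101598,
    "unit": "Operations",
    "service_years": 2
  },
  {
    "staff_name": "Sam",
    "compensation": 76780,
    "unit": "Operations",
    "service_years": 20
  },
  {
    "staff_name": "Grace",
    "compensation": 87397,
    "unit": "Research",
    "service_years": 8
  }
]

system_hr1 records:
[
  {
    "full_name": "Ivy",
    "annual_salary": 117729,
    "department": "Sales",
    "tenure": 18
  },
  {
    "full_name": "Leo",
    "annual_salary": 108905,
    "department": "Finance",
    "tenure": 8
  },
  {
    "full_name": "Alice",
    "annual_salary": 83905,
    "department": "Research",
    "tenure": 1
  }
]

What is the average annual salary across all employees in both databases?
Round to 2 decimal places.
89508.29

Schema mapping: "compensation" (system_hr3) = "annual_salary" (system_hr1) = annual salary

All salaries: [50244, 101598, 76780, 87397, 117729, 108905, 83905]
Sum: 626558
Count: 7
Average: 626558 / 7 = 89508.29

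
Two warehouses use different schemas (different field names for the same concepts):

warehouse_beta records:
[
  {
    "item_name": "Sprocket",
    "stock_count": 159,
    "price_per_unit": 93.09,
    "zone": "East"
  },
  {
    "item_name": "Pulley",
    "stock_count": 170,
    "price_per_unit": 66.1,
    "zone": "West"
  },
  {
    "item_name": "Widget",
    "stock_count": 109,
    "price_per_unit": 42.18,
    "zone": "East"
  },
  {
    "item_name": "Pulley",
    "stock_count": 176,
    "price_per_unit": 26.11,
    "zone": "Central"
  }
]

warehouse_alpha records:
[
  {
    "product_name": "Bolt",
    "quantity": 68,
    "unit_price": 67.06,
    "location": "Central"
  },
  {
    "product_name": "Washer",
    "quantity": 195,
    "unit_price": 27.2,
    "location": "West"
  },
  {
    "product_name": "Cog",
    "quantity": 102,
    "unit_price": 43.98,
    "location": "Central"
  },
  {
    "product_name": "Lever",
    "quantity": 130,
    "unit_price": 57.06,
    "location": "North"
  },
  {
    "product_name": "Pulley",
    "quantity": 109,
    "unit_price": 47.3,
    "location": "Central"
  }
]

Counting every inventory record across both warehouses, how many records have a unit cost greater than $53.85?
4

Schema mapping: "price_per_unit" (warehouse_beta) = "unit_price" (warehouse_alpha) = unit cost

Records > $53.85 in warehouse_beta: 2
Records > $53.85 in warehouse_alpha: 2

Total count: 2 + 2 = 4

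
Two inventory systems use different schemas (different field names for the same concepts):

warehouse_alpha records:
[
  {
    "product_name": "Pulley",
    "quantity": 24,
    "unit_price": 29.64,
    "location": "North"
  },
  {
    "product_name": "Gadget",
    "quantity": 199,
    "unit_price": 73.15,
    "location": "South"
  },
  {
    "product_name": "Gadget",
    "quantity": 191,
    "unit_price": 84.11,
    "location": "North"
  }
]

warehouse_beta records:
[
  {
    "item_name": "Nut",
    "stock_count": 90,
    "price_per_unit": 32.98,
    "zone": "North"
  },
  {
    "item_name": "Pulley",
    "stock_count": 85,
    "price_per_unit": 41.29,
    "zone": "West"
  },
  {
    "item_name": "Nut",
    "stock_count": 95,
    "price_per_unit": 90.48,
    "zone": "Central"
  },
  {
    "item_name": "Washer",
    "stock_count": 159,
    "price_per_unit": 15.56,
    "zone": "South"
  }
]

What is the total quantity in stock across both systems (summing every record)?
843

To reconcile these schemas, identify the field holding the quantity in stock in each system:
1. In warehouse_alpha it is "quantity"
2. In warehouse_beta it is "stock_count"

From warehouse_alpha: 24 + 199 + 191 = 414
From warehouse_beta: 90 + 85 + 95 + 159 = 429

Total: 414 + 429 = 843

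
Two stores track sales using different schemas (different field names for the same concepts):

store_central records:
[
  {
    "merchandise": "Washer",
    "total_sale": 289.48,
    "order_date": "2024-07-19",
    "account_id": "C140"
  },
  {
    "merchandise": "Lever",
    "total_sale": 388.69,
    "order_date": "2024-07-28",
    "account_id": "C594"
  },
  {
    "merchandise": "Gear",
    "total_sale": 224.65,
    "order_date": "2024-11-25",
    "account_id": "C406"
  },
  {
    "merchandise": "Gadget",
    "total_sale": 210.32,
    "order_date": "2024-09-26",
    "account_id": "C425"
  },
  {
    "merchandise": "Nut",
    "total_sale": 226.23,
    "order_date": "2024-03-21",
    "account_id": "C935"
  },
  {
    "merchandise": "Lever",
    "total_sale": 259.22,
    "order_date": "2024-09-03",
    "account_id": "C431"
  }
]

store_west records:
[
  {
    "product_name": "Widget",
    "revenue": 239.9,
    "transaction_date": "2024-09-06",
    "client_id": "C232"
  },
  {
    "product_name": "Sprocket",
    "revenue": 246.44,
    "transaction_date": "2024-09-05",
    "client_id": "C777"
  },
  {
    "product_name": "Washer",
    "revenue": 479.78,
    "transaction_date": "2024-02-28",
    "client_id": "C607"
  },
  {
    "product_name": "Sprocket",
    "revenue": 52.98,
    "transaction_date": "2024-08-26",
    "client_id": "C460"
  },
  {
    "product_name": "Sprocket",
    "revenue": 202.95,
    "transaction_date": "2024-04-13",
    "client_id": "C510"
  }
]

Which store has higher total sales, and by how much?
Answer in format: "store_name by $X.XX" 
store_central by $376.54

Schema mapping: "total_sale" (store_central) = "revenue" (store_west) = sale amount

Total for store_central: 1598.59
Total for store_west: 1222.05

Difference: |1598.59 - 1222.05| = 376.54
store_central has higher sales by $376.54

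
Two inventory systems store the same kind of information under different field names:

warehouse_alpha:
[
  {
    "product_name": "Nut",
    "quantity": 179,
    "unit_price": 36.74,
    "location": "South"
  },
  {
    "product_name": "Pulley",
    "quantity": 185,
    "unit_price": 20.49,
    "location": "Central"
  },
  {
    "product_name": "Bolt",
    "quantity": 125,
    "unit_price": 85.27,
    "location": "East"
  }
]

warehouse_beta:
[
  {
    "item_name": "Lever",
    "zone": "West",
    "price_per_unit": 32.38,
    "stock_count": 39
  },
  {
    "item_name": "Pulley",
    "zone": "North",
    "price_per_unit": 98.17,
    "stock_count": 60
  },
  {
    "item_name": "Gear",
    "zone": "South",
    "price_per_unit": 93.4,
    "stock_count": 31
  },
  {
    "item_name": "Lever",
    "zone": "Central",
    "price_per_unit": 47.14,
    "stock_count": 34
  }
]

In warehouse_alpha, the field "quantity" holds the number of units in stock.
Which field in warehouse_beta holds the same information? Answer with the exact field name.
stock_count

In warehouse_alpha, "quantity" holds the number of units in stock.
The fields in warehouse_beta are: "item_name", "zone", "price_per_unit", "stock_count".
"stock_count" is the match: the name refers to the same concept and its values are whole-number counts (e.g. 39, 60).
The other fields ("item_name", "zone", "price_per_unit") hold different kinds of data.

So "quantity" in warehouse_alpha corresponds to "stock_count" in warehouse_beta.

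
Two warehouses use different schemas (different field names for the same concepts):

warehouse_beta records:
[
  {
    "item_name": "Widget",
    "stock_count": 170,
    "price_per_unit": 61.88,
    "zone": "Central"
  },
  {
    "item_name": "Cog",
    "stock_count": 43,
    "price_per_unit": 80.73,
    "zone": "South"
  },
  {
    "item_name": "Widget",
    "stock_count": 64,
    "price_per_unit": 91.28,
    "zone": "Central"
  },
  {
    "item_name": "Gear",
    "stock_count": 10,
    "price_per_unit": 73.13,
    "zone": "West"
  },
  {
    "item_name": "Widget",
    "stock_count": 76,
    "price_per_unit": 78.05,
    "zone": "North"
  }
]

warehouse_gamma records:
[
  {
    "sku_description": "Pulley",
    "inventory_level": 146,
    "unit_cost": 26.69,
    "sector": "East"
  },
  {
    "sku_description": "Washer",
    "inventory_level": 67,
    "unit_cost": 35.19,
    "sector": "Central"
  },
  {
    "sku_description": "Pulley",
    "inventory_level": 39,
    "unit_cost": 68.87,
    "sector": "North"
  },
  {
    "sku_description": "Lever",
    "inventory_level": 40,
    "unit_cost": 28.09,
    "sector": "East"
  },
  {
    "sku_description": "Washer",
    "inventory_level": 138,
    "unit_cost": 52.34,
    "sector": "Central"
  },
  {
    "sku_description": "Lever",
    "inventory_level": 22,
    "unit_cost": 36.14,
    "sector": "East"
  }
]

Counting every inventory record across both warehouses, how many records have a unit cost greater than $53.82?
6

Schema mapping: "price_per_unit" (warehouse_beta) = "unit_cost" (warehouse_gamma) = unit cost

Records > $53.82 in warehouse_beta: 5
Records > $53.82 in warehouse_gamma: 1

Total count: 5 + 1 = 6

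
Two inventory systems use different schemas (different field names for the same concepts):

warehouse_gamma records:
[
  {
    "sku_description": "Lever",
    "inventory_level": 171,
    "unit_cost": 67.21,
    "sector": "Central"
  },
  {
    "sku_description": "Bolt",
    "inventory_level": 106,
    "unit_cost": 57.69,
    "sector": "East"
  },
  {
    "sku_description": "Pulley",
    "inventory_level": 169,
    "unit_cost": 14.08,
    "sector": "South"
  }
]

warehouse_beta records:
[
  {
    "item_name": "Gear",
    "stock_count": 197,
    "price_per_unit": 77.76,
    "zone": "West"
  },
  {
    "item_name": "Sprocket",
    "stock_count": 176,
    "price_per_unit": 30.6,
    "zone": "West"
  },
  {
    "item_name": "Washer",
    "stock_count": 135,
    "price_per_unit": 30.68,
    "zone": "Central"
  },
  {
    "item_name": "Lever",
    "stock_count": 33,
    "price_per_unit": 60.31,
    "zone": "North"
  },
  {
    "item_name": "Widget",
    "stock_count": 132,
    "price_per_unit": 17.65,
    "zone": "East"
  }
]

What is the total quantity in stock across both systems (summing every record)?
1119

To reconcile these schemas, identify the field holding the quantity in stock in each system:
1. In warehouse_gamma it is "inventory_level"
2. In warehouse_beta it is "stock_count"

From warehouse_gamma: 171 + 106 + 169 = 446
From warehouse_beta: 197 + 176 + 135 + 33 + 132 = 673

Total: 446 + 673 = 1119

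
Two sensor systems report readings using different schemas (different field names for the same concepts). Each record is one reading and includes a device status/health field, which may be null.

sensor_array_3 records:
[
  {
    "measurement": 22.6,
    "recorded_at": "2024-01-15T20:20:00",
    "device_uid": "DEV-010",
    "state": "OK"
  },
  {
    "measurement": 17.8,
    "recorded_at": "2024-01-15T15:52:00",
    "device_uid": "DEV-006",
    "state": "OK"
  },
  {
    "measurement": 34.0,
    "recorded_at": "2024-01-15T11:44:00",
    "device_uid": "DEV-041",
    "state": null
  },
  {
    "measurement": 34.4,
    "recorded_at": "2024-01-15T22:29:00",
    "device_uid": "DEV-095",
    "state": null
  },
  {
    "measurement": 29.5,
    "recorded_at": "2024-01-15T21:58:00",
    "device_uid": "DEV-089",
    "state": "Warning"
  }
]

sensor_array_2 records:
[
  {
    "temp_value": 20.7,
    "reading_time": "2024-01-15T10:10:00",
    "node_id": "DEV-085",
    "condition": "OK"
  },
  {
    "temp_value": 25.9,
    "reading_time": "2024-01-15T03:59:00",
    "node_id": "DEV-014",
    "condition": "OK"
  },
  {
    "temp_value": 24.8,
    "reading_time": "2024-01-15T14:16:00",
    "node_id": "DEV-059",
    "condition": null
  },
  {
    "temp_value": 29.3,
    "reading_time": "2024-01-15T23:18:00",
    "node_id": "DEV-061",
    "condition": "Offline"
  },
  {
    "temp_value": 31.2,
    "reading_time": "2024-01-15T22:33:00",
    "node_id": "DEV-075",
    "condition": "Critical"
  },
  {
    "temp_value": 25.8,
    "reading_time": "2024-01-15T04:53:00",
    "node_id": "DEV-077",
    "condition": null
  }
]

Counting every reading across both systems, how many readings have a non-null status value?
7

Schema mapping: "state" (sensor_array_3) = "condition" (sensor_array_2) = status

Non-null in sensor_array_3: 3
Non-null in sensor_array_2: 4

Total non-null: 3 + 4 = 7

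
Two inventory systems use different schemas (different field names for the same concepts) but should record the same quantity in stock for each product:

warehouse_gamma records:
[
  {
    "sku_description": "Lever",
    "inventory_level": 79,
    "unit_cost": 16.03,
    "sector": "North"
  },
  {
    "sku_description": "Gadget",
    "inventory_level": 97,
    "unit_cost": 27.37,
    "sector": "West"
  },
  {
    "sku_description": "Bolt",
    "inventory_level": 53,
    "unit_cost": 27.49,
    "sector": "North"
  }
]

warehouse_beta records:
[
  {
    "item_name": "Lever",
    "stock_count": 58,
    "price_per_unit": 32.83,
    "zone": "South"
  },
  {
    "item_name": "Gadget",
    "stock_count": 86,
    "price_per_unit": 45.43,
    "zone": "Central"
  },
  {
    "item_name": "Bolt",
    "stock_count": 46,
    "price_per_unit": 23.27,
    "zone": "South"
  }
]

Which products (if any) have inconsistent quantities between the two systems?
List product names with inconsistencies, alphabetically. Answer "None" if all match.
Bolt, Gadget, Lever

Schema mappings:
- "sku_description" (warehouse_gamma) = "item_name" (warehouse_beta) = product name
- "inventory_level" (warehouse_gamma) = "stock_count" (warehouse_beta) = quantity

Comparison:
  Lever: 79 vs 58 - MISMATCH
  Gadget: 97 vs 86 - MISMATCH
  Bolt: 53 vs 46 - MISMATCH

Products with inconsistencies: Bolt, Gadget, Lever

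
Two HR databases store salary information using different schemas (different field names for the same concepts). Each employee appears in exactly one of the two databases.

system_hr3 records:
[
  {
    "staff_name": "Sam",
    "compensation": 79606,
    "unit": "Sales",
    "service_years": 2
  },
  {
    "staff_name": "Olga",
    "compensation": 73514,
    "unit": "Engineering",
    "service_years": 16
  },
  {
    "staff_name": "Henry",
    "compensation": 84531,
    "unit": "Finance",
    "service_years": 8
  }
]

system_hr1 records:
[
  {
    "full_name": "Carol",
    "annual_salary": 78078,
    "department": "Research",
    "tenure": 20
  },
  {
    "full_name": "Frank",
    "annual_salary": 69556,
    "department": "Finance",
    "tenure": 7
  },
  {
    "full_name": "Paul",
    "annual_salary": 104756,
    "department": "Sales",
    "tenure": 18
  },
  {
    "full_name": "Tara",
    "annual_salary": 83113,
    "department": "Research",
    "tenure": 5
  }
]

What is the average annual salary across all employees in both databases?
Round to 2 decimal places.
81879.14

Schema mapping: "compensation" (system_hr3) = "annual_salary" (system_hr1) = annual salary

All salaries: [79606, 73514, 84531, 78078, 69556, 104756, 83113]
Sum: 573154
Count: 7
Average: 573154 / 7 = 81879.14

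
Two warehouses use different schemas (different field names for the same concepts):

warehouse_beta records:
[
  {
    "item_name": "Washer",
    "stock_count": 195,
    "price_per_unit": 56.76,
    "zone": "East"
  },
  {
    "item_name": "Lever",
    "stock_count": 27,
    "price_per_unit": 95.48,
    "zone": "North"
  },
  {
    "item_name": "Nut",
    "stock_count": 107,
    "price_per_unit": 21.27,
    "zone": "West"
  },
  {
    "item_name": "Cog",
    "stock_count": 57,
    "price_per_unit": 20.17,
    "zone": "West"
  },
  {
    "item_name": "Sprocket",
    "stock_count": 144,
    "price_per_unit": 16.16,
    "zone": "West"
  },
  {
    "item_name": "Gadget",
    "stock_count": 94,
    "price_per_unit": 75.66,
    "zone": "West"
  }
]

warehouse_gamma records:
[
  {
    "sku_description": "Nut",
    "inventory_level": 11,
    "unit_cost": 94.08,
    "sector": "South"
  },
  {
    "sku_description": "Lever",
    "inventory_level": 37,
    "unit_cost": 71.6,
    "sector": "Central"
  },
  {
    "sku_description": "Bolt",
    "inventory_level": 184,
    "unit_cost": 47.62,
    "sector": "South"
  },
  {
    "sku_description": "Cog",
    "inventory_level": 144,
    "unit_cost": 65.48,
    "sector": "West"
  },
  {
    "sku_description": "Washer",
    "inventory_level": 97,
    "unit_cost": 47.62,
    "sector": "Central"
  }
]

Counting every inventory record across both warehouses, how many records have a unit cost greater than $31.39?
8

Schema mapping: "price_per_unit" (warehouse_beta) = "unit_cost" (warehouse_gamma) = unit cost

Records > $31.39 in warehouse_beta: 3
Records > $31.39 in warehouse_gamma: 5

Total count: 3 + 5 = 8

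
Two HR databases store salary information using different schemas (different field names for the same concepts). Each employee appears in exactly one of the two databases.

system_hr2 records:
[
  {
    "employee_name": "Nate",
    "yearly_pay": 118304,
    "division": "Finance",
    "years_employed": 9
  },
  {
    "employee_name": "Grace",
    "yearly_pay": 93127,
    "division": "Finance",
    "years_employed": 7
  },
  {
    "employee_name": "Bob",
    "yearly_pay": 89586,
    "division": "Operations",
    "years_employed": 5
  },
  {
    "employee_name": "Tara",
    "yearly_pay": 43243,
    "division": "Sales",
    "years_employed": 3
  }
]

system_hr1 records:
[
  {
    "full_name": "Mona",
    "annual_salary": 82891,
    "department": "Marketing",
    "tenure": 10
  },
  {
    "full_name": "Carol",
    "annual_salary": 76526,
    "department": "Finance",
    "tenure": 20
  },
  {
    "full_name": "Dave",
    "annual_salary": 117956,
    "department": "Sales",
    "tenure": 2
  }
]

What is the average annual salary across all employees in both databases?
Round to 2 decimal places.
88804.71

Schema mapping: "yearly_pay" (system_hr2) = "annual_salary" (system_hr1) = annual salary

All salaries: [118304, 93127, 89586, 43243, 82891, 76526, 117956]
Sum: 621633
Count: 7
Average: 621633 / 7 = 88804.71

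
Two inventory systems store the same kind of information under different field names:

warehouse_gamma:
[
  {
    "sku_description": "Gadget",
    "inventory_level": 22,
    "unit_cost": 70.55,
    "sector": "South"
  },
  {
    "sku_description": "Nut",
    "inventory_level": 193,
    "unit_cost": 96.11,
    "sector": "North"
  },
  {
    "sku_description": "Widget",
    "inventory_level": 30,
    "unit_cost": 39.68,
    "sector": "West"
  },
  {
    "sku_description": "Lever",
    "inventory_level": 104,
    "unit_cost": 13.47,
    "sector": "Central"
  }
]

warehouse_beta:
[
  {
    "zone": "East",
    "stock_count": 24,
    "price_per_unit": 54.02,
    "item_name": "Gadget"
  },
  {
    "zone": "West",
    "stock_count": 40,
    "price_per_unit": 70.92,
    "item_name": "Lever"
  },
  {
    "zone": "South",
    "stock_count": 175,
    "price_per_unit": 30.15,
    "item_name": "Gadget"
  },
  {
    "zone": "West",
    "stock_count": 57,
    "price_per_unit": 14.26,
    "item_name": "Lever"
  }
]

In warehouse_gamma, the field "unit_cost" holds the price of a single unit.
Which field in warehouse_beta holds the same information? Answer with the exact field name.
price_per_unit

In warehouse_gamma, "unit_cost" holds the price of a single unit.
The fields in warehouse_beta are: "zone", "stock_count", "price_per_unit", "item_name".
"price_per_unit" is the match: the name refers to the same concept and its values are decimal currency amounts (e.g. 54.02, 70.92).
The other fields ("zone", "stock_count", "item_name") hold different kinds of data.

So "unit_cost" in warehouse_gamma corresponds to "price_per_unit" in warehouse_beta.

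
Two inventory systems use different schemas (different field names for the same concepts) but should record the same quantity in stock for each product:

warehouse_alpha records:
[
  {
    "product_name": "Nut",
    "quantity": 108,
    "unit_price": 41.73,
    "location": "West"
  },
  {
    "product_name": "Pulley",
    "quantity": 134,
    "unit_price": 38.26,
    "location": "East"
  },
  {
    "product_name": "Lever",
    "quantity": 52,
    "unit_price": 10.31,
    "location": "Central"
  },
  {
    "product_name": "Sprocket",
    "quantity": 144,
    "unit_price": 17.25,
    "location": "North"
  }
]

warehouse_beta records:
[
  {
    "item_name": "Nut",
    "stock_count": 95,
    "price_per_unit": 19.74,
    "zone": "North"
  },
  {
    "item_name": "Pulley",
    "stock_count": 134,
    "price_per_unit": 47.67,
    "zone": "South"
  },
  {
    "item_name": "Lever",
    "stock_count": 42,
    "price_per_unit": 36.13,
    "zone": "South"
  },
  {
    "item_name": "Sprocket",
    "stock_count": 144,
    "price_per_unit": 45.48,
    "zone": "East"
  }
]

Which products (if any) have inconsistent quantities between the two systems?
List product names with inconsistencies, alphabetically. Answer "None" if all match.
Lever, Nut

Schema mappings:
- "product_name" (warehouse_alpha) = "item_name" (warehouse_beta) = product name
- "quantity" (warehouse_alpha) = "stock_count" (warehouse_beta) = quantity

Comparison:
  Nut: 108 vs 95 - MISMATCH
  Pulley: 134 vs 134 - MATCH
  Lever: 52 vs 42 - MISMATCH
  Sprocket: 144 vs 144 - MATCH

Products with inconsistencies: Lever, Nut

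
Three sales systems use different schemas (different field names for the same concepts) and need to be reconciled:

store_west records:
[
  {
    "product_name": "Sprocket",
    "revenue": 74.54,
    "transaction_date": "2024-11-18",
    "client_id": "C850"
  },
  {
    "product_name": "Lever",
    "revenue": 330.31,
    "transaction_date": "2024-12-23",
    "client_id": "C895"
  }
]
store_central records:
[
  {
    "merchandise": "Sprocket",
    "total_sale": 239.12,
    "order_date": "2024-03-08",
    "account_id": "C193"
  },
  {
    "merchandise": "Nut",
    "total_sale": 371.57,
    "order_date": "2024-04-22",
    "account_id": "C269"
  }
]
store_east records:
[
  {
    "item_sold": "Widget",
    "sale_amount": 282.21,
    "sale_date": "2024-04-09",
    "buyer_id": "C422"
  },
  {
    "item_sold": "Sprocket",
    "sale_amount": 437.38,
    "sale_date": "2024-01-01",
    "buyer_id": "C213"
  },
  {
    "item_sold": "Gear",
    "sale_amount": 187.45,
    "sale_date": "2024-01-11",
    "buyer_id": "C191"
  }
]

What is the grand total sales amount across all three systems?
1922.58

Schema reconciliation - all amount fields map to sale amount:

store_west (revenue): 404.85
store_central (total_sale): 610.69
store_east (sale_amount): 907.04

Grand total: 1922.58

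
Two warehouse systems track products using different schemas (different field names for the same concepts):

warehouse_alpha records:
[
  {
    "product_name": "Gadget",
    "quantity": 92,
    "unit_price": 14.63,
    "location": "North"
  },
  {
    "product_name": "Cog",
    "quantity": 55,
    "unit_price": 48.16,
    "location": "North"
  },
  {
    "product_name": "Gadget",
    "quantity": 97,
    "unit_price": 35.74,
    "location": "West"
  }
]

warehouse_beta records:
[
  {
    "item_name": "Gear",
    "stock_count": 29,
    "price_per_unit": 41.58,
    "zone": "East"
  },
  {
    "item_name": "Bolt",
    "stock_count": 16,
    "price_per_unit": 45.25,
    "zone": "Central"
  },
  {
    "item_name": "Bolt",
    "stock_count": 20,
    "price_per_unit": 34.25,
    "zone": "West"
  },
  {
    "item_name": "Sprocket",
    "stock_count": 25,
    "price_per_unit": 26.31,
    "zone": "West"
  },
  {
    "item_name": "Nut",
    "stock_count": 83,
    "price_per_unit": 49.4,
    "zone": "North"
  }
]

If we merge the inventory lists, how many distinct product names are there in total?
6

Schema mapping: "product_name" (warehouse_alpha) = "item_name" (warehouse_beta) = product name

Products in warehouse_alpha: ['Cog', 'Gadget']
Products in warehouse_beta: ['Bolt', 'Gear', 'Nut', 'Sprocket']

Union (unique products): ['Bolt', 'Cog', 'Gadget', 'Gear', 'Nut', 'Sprocket']
Count: 6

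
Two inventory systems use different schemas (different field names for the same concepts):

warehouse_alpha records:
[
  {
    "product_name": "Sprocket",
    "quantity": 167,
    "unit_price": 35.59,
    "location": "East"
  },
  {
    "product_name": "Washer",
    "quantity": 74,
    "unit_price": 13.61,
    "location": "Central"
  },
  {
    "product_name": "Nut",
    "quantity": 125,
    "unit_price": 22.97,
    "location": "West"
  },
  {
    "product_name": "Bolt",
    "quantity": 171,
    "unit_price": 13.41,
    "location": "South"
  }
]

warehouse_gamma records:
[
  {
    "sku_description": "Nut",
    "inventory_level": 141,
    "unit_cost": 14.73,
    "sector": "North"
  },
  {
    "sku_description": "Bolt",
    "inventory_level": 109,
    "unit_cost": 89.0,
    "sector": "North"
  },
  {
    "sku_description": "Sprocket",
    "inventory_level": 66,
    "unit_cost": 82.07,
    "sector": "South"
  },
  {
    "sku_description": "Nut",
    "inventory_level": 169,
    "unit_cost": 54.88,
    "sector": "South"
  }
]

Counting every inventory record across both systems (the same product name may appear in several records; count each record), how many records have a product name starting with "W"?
1

Schema mapping: "product_name" (warehouse_alpha) = "sku_description" (warehouse_gamma) = product name

Records with product name starting with "W" in warehouse_alpha: 1
Records with product name starting with "W" in warehouse_gamma: 0

Total: 1 + 0 = 1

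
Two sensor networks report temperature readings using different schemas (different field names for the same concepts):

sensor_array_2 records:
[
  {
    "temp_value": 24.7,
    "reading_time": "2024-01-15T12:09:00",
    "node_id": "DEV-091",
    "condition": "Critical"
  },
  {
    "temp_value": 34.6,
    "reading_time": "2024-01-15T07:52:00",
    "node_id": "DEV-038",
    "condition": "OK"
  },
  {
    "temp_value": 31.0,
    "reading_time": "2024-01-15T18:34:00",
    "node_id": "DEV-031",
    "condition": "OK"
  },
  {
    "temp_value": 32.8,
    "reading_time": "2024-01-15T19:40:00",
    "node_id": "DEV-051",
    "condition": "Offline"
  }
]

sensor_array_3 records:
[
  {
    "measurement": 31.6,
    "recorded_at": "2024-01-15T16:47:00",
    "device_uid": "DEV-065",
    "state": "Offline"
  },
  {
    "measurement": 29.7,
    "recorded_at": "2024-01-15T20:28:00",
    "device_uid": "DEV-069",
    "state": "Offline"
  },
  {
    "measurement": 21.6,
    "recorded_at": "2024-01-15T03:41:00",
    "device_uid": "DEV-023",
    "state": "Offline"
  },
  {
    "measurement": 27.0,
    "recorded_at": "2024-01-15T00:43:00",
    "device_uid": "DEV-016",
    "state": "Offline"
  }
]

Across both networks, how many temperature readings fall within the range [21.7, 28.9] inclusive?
2

Schema mapping: "temp_value" (sensor_array_2) = "measurement" (sensor_array_3) = temperature

Readings in [21.7, 28.9] from sensor_array_2: 1
Readings in [21.7, 28.9] from sensor_array_3: 1

Total count: 1 + 1 = 2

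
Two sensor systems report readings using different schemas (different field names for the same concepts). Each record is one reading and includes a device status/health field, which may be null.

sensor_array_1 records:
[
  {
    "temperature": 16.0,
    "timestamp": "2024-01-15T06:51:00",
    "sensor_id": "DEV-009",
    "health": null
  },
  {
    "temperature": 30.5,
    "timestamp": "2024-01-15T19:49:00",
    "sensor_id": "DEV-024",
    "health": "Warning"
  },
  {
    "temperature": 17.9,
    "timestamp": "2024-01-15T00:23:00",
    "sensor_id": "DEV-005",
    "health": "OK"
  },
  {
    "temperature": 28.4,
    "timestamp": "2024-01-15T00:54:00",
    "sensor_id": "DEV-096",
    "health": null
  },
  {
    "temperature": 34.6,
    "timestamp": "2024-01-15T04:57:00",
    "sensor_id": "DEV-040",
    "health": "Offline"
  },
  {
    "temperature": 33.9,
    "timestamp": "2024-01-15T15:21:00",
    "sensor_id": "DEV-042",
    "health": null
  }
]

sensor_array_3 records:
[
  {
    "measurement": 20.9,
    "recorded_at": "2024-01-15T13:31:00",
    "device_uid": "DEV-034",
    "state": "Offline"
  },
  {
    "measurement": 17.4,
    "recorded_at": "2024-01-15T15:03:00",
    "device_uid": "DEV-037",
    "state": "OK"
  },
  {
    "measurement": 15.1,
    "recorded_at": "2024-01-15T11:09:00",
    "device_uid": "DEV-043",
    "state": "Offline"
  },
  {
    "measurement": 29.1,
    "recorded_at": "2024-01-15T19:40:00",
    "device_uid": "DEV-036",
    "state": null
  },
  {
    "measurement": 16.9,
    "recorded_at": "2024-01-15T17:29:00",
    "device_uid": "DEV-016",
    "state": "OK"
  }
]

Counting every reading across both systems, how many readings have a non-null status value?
7

Schema mapping: "health" (sensor_array_1) = "state" (sensor_array_3) = status

Non-null in sensor_array_1: 3
Non-null in sensor_array_3: 4

Total non-null: 3 + 4 = 7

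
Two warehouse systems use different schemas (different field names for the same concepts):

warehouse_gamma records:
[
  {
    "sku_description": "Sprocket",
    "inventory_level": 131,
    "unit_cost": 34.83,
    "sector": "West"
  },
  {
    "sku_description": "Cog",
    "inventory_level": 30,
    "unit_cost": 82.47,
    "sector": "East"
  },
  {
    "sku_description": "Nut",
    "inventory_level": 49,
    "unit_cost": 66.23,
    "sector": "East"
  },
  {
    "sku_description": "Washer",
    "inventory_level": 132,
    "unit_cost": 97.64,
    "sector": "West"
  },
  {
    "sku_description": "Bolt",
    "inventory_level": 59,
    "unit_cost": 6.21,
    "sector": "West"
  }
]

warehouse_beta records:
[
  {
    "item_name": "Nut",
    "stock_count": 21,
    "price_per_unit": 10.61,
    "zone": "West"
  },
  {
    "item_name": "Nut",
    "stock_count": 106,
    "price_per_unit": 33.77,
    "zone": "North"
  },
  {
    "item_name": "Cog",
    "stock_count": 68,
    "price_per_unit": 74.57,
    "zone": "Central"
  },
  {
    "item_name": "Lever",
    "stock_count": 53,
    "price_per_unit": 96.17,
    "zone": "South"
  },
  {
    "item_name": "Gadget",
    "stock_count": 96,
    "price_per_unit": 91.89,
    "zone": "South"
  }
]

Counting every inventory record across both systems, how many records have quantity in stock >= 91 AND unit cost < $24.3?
0

Schema mappings:
- "inventory_level" (warehouse_gamma) = "stock_count" (warehouse_beta) = quantity
- "unit_cost" (warehouse_gamma) = "price_per_unit" (warehouse_beta) = unit cost

Records meeting both conditions in warehouse_gamma: 0
Records meeting both conditions in warehouse_beta: 0

Total: 0 + 0 = 0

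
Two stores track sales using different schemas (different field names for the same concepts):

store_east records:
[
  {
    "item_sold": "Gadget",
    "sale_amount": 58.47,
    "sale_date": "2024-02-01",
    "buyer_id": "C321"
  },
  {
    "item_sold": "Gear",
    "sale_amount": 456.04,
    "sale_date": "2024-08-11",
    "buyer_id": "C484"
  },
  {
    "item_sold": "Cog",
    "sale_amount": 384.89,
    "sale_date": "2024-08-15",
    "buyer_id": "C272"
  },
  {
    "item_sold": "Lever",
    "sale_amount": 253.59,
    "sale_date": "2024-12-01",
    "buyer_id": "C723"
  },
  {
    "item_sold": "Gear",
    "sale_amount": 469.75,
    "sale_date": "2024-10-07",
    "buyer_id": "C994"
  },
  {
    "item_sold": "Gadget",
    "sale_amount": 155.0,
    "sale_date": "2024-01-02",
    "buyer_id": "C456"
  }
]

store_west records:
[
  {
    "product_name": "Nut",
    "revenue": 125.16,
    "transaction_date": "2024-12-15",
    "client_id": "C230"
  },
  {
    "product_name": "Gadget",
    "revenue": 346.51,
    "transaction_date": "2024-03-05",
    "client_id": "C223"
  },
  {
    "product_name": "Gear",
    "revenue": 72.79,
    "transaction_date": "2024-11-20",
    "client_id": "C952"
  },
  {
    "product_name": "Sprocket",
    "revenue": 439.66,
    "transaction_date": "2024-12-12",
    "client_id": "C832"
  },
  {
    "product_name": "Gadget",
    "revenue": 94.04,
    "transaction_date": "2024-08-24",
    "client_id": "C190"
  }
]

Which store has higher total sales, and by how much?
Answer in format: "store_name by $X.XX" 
store_east by $699.58

Schema mapping: "sale_amount" (store_east) = "revenue" (store_west) = sale amount

Total for store_east: 1777.74
Total for store_west: 1078.16

Difference: |1777.74 - 1078.16| = 699.58
store_east has higher sales by $699.58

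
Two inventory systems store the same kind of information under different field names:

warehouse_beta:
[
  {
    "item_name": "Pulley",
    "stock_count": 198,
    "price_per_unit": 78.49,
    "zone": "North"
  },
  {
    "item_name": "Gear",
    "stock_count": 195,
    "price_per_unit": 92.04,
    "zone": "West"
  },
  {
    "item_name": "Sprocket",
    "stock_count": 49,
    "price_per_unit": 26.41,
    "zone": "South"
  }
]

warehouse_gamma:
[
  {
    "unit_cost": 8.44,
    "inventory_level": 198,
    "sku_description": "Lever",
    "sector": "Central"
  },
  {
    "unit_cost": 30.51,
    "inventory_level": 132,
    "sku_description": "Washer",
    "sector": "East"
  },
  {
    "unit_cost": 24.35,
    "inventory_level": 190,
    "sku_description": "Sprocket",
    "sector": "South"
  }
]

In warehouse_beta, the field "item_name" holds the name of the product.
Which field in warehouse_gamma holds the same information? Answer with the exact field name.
sku_description

In warehouse_beta, "item_name" holds the name of the product.
The fields in warehouse_gamma are: "unit_cost", "inventory_level", "sku_description", "sector".
"sku_description" is the match: the name refers to the same concept and its values are product-name strings (e.g. 'Lever', 'Sprocket').
The other fields ("unit_cost", "inventory_level", "sector") hold different kinds of data.

So "item_name" in warehouse_beta corresponds to "sku_description" in warehouse_gamma.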